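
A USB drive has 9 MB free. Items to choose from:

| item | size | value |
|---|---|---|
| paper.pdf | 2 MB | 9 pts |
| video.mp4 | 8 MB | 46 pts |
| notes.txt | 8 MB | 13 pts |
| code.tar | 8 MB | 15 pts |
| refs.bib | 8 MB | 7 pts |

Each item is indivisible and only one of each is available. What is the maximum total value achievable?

Check high-value combinations within 9 MB:
- video.mp4: size 8, value 46
- code.tar: size 8, value 15
- notes.txt: size 8, value 13
- paper.pdf: size 2, value 9
Best: 46 pts.

46 pts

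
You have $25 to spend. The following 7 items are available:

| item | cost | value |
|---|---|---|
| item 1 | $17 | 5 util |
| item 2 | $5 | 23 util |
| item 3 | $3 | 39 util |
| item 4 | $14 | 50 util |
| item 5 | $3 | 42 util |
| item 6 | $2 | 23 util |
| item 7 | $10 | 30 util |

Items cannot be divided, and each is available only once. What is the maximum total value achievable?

157 util

Check high-value combinations within $25:
- item 2+item 3+item 5+item 6+item 7: cost 5+3+3+2+10=23, value 23+39+42+23+30=157
- item 3+item 4+item 5+item 6: cost 3+14+3+2=22, value 39+50+42+23=154
- item 2+item 3+item 4+item 5: cost 5+3+14+3=25, value 23+39+50+42=154
- item 2+item 4+item 5+item 6: cost 5+14+3+2=24, value 23+50+42+23=138
Best: 157 util.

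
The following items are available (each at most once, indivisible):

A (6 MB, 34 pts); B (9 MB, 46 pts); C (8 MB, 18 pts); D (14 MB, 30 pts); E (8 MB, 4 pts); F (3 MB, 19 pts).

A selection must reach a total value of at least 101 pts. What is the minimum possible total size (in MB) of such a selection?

Subsets with value ≥ 101, sorted by total size:
- A+B+C+F: size 26, value 117
- A+B+E+F: size 26, value 103
Minimum size: 26 MB.

26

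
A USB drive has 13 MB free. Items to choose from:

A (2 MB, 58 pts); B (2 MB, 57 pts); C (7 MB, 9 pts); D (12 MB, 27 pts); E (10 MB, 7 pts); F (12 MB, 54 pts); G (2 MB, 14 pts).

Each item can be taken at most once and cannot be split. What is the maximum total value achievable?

138 pts

Check high-value combinations within 13 MB:
- A+B+C+G: size 2+2+7+2=13, value 58+57+9+14=138
- A+B+G: size 2+2+2=6, value 58+57+14=129
- A+B+C: size 2+2+7=11, value 58+57+9=124
- A+B: size 2+2=4, value 58+57=115
Best: 138 pts.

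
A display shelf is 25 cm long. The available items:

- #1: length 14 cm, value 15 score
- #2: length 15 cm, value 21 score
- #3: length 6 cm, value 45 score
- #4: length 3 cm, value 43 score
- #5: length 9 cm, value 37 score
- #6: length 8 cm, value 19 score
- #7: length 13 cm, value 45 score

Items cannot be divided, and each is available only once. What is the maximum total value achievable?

133 score

Check high-value combinations within 25 cm:
- #3+#4+#7: length 6+3+13=22, value 45+43+45=133
- #3+#4+#5: length 6+3+9=18, value 45+43+37=125
- #4+#5+#7: length 3+9+13=25, value 43+37+45=125
- #2+#3+#4: length 15+6+3=24, value 21+45+43=109
- #3+#4+#6: length 6+3+8=17, value 45+43+19=107
Best: 133 score.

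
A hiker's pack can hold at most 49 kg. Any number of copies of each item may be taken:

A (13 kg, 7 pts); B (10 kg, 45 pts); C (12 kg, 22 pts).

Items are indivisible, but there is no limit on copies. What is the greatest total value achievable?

Best value-per-unit is B at 45/10, and filling with it alone uses weight 4×10=40. No mix of the others beats 4×45 = 180.

180 pts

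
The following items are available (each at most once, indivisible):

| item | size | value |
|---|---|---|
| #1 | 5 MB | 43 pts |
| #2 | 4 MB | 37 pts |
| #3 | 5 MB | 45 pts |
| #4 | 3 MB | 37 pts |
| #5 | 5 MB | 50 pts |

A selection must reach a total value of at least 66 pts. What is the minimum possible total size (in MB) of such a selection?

Subsets with value ≥ 66, sorted by total size:
- #2+#4: size 7, value 74
- #4+#5: size 8, value 87
- #3+#4: size 8, value 82
Minimum size: 7 MB.

7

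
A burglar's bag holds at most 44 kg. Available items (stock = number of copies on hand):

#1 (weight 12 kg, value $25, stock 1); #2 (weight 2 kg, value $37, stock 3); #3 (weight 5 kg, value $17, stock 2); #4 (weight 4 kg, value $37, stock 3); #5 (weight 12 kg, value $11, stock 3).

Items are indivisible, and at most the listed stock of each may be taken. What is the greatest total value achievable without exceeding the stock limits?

Top feasible selections:
- 1×#1 + 3×#2 + 2×#3 + 3×#4: weight 40, value 281
- 3×#2 + 2×#3 + 3×#4 + 1×#5: weight 40, value 267
- 1×#1 + 3×#2 + 1×#3 + 3×#4: weight 35, value 264
Best: $281.

$281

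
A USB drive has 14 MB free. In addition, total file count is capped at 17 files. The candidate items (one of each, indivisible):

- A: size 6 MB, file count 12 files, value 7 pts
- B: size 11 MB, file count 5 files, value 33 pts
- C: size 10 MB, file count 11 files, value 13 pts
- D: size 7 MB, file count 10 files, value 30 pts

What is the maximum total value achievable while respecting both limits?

33 pts

Feasible sets respecting both limits:
- B: size 11, file count 5, value 33
- D: size 7, file count 10, value 30
- C: size 10, file count 11, value 13
Best: 33 pts.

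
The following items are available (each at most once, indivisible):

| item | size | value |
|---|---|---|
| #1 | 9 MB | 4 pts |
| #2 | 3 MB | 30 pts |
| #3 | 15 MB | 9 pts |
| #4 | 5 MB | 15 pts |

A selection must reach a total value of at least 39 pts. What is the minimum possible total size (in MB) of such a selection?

8

Subsets with value ≥ 39, sorted by total size:
- #2+#4: size 8, value 45
- #1+#2+#4: size 17, value 49
- #2+#3: size 18, value 39
Minimum size: 8 MB.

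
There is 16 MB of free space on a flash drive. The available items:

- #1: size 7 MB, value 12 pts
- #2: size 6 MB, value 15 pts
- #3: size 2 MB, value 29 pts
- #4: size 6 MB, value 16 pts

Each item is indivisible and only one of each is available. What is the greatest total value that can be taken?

60 pts

Check high-value combinations within 16 MB:
- #2+#3+#4: size 6+2+6=14, value 15+29+16=60
- #1+#3+#4: size 7+2+6=15, value 12+29+16=57
- #1+#2+#3: size 7+6+2=15, value 12+15+29=56
Best: 60 pts.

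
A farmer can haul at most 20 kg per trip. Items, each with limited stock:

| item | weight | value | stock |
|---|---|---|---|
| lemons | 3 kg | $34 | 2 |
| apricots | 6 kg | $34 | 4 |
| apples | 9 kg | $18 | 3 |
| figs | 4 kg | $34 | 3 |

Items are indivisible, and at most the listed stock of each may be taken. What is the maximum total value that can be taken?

$170

Best selections within weight 20 and stock limits:
- 2×lemons + 3×figs: weight 18, value 170
- 2×lemons + 1×apricots + 2×figs: weight 20, value 170
- 2×lemons + 2×figs: weight 14, value 136
- 1×lemons + 3×figs: weight 15, value 136
Best: $170.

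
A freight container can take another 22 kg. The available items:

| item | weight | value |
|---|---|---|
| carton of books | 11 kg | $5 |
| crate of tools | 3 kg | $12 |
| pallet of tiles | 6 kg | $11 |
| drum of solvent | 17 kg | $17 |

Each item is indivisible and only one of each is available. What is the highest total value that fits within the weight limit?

Check high-value combinations within 22 kg:
- crate of tools+drum of solvent: weight 3+17=20, value 12+17=29
- carton of books+crate of tools+pallet of tiles: weight 11+3+6=20, value 5+12+11=28
- crate of tools+pallet of tiles: weight 3+6=9, value 12+11=23
- carton of books+crate of tools: weight 11+3=14, value 5+12=17
Best: $29.

$29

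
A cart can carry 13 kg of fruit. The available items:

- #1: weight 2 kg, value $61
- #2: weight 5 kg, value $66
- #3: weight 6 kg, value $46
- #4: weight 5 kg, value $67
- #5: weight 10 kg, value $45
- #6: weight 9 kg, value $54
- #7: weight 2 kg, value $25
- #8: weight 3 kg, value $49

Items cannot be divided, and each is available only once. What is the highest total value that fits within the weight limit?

This is a 0/1 knapsack; check combinations near the capacity.
- #1+#4+#7+#8: weight 2+5+2+3=12, value 61+67+25+49=202
- #1+#2+#7+#8: weight 2+5+2+3=12, value 61+66+25+49=201
- #1+#2+#4: weight 2+5+5=12, value 61+66+67=194
Best: $202.

$202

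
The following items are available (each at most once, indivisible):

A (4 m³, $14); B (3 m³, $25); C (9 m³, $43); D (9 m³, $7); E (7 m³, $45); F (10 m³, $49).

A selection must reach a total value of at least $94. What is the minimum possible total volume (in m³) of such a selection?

17

Subsets with value ≥ 94, sorted by total volume:
- E+F: volume 17, value 94
- B+C+E: volume 19, value 113
- B+E+F: volume 20, value 119
Minimum volume: 17 m³.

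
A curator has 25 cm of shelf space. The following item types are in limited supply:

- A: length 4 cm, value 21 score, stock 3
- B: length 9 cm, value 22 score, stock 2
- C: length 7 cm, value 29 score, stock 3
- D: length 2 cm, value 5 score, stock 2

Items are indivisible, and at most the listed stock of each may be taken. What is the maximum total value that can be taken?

Best selections within length 25 and stock limits:
- 1×A + 3×C: length 25, value 108
- 2×A + 2×C + 1×D: length 24, value 105
Best: 108 score.

108 score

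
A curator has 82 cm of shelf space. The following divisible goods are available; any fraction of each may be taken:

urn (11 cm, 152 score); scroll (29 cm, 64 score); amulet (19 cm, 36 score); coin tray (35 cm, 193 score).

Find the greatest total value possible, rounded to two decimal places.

Take in order of value per unit:
- urn (152/11 per unit): all 11 → value 152, running total 152.00
- coin tray (193/35 per unit): all 35 → value 193, running total 345.00
- scroll (64/29 per unit): all 29 → value 64, running total 409.00
- amulet (36/19 per unit): 7 of 19 → value 7×36/19 = 13.2632, running total 422.26
Total 422.26.

422.26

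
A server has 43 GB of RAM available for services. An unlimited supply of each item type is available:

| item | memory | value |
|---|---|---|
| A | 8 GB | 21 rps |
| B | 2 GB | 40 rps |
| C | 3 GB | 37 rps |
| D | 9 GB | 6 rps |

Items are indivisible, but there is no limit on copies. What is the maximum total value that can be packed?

840 rps

Best value-per-unit is B at 40/2, and filling with it alone uses memory 21×2=42. No mix of the others beats 21×40 = 840.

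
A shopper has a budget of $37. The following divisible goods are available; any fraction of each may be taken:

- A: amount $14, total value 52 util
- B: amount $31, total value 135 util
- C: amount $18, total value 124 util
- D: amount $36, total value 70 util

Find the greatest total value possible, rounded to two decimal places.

206.74

Take in order of value per unit:
- C (124/18 per unit): all 18 → value 124, running total 124.00
- B (135/31 per unit): 19 of 31 → value 19×135/31 = 82.7419, running total 206.74
Total 206.74.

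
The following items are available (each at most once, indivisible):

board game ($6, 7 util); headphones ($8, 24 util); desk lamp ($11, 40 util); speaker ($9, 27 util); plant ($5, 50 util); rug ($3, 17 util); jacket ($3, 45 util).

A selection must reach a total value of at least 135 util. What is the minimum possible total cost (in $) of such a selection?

19

Subsets with value ≥ 135, sorted by total cost:
- headphones+plant+rug+jacket: cost 19, value 136
- desk lamp+plant+jacket: cost 19, value 135
Minimum cost: 19 $.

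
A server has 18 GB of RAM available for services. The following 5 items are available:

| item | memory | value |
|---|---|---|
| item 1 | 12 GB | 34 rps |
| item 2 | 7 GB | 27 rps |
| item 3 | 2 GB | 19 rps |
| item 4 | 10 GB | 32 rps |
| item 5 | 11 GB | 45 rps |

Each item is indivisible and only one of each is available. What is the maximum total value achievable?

72 rps

Check high-value combinations within 18 GB:
- item 2+item 5: memory 7+11=18, value 27+45=72
- item 3+item 5: memory 2+11=13, value 19+45=64
- item 2+item 4: memory 7+10=17, value 27+32=59
- item 1+item 3: memory 12+2=14, value 34+19=53
Best: 72 rps.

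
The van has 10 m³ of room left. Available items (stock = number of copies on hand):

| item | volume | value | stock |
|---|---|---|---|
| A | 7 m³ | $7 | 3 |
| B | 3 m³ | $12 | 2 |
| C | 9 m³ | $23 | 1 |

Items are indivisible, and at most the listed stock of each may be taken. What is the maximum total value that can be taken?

Best selections within volume 10 and stock limits:
- 2×B: volume 6, value 24
- 1×C: volume 9, value 23
- 1×A + 1×B: volume 10, value 19
- 1×B: volume 3, value 12
Best: $24.

$24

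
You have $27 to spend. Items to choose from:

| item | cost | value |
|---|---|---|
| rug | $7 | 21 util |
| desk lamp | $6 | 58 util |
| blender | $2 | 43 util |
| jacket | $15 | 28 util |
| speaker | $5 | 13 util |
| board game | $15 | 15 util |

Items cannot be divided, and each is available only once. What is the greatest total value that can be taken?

This is a 0/1 knapsack; check combinations near the capacity.
- rug+desk lamp+blender+speaker: cost 7+6+2+5=20, value 21+58+43+13=135
- desk lamp+blender+jacket: cost 6+2+15=23, value 58+43+28=129
- rug+desk lamp+blender: cost 7+6+2=15, value 21+58+43=122
Best: 135 util.

135 util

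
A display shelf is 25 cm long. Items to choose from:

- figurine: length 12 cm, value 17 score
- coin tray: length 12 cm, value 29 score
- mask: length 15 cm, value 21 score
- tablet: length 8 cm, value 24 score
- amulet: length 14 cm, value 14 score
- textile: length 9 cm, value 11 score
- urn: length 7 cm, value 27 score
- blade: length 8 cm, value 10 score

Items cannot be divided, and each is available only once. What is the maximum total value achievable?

62 score

Check high-value combinations within 25 cm:
- tablet+textile+urn: length 8+9+7=24, value 24+11+27=62
- tablet+urn+blade: length 8+7+8=23, value 24+27+10=61
- coin tray+urn: length 12+7=19, value 29+27=56
Best: 62 score.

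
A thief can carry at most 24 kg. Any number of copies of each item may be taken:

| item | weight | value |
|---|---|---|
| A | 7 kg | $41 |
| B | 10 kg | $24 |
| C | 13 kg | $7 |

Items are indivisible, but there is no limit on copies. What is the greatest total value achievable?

Best value-per-unit is A at 41/7, and filling with it alone uses weight 3×7=21. No mix of the others beats 3×41 = 123.

$123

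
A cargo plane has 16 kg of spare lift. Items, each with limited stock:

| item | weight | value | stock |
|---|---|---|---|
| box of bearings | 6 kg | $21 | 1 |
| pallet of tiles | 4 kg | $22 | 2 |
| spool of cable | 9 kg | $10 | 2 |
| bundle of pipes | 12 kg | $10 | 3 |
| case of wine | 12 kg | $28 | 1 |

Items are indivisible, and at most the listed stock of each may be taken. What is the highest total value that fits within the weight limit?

$65

Top feasible selections:
- 1×box of bearings + 2×pallet of tiles: weight 14, value 65
- 1×pallet of tiles + 1×case of wine: weight 16, value 50
- 2×pallet of tiles: weight 8, value 44
- 1×box of bearings + 1×pallet of tiles: weight 10, value 43
Best: $65.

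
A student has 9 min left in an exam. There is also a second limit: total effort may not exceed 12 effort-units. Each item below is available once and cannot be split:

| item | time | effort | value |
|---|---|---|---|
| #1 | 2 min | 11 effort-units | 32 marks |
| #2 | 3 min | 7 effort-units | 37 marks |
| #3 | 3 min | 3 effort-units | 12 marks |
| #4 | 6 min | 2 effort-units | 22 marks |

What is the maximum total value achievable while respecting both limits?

59 marks

Feasible sets respecting both limits:
- #2+#4: time 9, effort 9, value 59
- #2+#3: time 6, effort 10, value 49
- #2: time 3, effort 7, value 37
- #3+#4: time 9, effort 5, value 34
Best: 59 marks.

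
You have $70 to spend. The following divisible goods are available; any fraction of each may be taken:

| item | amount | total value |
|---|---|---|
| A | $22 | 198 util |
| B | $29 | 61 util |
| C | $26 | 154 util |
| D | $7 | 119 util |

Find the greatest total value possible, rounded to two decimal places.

Take in order of value per unit:
- D (119/7 per unit): all 7 → value 119, running total 119.00
- A (198/22 per unit): all 22 → value 198, running total 317.00
- C (154/26 per unit): all 26 → value 154, running total 471.00
- B (61/29 per unit): 15 of 29 → value 15×61/29 = 31.5517, running total 502.55
Total 502.55.

502.55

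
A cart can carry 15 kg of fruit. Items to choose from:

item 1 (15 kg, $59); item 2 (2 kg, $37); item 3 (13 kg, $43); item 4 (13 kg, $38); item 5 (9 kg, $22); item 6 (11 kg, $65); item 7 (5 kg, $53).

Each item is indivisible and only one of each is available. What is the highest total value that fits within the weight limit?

$102

This is a 0/1 knapsack; check combinations near the capacity.
- item 2+item 6: weight 2+11=13, value 37+65=102
- item 2+item 7: weight 2+5=7, value 37+53=90
- item 2+item 3: weight 2+13=15, value 37+43=80
- item 5+item 7: weight 9+5=14, value 22+53=75
Best: $102.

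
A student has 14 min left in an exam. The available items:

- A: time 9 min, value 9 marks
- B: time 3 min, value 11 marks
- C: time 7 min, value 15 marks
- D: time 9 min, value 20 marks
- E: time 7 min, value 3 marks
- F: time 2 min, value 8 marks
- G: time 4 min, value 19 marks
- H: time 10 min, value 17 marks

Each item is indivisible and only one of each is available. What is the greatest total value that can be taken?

45 marks

Check high-value combinations within 14 min:
- B+C+G: time 3+7+4=14, value 11+15+19=45
- C+F+G: time 7+2+4=13, value 15+8+19=42
- D+G: time 9+4=13, value 20+19=39
- B+D+F: time 3+9+2=14, value 11+20+8=39
- B+F+G: time 3+2+4=9, value 11+8+19=38
Best: 45 marks.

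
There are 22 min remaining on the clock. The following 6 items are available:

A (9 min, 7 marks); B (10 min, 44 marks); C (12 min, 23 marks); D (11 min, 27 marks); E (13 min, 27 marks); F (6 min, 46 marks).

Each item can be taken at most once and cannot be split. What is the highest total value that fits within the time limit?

Check high-value combinations within 22 min:
- B+F: time 10+6=16, value 44+46=90
- D+F: time 11+6=17, value 27+46=73
- E+F: time 13+6=19, value 27+46=73
- B+D: time 10+11=21, value 44+27=71
- C+F: time 12+6=18, value 23+46=69
Best: 90 marks.

90 marks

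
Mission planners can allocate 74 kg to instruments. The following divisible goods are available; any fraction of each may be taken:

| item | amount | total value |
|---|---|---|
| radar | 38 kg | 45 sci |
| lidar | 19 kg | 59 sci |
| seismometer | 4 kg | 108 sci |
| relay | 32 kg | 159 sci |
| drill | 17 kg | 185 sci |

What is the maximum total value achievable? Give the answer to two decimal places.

Take in order of value per unit:
- seismometer (108/4 per unit): all 4 → value 108, running total 108.00
- drill (185/17 per unit): all 17 → value 185, running total 293.00
- relay (159/32 per unit): all 32 → value 159, running total 452.00
- lidar (59/19 per unit): all 19 → value 59, running total 511.00
- radar (45/38 per unit): 2 of 38 → value 2×45/38 = 2.3684, running total 513.37
Total 513.37.

513.37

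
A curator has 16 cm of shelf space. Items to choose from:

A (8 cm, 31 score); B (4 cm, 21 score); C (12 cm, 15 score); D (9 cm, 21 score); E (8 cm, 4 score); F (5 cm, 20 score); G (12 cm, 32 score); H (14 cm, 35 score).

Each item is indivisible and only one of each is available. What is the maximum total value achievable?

53 score

Check high-value combinations within 16 cm:
- B+G: length 4+12=16, value 21+32=53
- A+B: length 8+4=12, value 31+21=52
- A+F: length 8+5=13, value 31+20=51
Best: 53 score.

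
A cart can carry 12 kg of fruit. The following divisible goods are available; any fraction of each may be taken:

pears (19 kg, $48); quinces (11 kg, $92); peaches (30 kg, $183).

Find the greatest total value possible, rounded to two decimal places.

Take in order of value per unit:
- quinces (92/11 per unit): all 11 → value 92, running total 92.00
- peaches (183/30 per unit): 1 of 30 → value 1×183/30 = 6.1000, running total 98.10
Total 98.10.

98.10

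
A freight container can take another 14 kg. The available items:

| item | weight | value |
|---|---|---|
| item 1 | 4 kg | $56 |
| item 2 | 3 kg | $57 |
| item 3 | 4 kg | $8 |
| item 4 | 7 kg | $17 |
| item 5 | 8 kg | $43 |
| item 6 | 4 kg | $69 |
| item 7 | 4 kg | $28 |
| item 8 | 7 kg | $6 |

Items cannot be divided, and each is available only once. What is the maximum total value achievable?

$182

Check high-value combinations within 14 kg:
- item 1+item 2+item 6: weight 4+3+4=11, value 56+57+69=182
- item 2+item 6+item 7: weight 3+4+4=11, value 57+69+28=154
- item 1+item 6+item 7: weight 4+4+4=12, value 56+69+28=153
- item 2+item 4+item 6: weight 3+7+4=14, value 57+17+69=143
Best: $182.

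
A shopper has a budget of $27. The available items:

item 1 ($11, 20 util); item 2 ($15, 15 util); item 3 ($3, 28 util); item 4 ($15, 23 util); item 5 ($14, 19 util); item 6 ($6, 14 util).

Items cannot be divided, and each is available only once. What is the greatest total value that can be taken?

65 util

Check high-value combinations within $27:
- item 3+item 4+item 6: cost 3+15+6=24, value 28+23+14=65
- item 1+item 3+item 6: cost 11+3+6=20, value 20+28+14=62
- item 3+item 5+item 6: cost 3+14+6=23, value 28+19+14=61
- item 2+item 3+item 6: cost 15+3+6=24, value 15+28+14=57
- item 3+item 4: cost 3+15=18, value 28+23=51
Best: 65 util.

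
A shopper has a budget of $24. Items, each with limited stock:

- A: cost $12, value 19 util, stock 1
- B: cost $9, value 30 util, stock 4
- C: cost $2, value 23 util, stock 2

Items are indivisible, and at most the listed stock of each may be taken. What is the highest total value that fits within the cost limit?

106 util

Best selections within cost 24 and stock limits:
- 2×B + 2×C: cost 22, value 106
- 2×B + 1×C: cost 20, value 83
Best: 106 util.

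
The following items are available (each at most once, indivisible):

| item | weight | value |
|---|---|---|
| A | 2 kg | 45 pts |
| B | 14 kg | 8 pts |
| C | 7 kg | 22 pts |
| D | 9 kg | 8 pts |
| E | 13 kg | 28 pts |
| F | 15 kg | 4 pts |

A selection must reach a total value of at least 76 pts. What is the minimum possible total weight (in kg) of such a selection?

22

Subsets with value ≥ 76, sorted by total weight:
- A+C+E: weight 22, value 95
- A+D+E: weight 24, value 81
- A+B+E: weight 29, value 81
Minimum weight: 22 kg.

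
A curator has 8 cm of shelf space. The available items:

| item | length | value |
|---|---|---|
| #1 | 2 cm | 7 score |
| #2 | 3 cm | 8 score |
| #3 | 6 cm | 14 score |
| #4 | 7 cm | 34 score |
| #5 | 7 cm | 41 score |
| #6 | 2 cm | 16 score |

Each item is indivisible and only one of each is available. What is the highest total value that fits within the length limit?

Check high-value combinations within 8 cm:
- #5: length 7, value 41
- #4: length 7, value 34
- #1+#2+#6: length 2+3+2=7, value 7+8+16=31
- #3+#6: length 6+2=8, value 14+16=30
- #2+#6: length 3+2=5, value 8+16=24
Best: 41 score.

41 score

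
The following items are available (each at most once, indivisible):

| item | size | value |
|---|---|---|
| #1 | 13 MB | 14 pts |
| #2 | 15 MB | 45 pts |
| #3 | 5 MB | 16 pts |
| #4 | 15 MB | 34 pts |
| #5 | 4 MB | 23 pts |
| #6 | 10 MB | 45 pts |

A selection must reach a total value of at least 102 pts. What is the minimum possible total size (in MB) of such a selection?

Subsets with value ≥ 102, sorted by total size:
- #2+#5+#6: size 29, value 113
- #4+#5+#6: size 29, value 102
- #2+#3+#6: size 30, value 106
- #2+#3+#5+#6: size 34, value 129
Minimum size: 29 MB.

29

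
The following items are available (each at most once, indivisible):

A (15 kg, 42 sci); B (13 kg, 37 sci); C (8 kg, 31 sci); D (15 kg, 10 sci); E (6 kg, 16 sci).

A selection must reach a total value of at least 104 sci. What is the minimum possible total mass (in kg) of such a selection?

36

Subsets with value ≥ 104, sorted by total mass:
- A+B+C: mass 36, value 110
- A+B+C+E: mass 42, value 126
- A+B+D+E: mass 49, value 105
Minimum mass: 36 kg.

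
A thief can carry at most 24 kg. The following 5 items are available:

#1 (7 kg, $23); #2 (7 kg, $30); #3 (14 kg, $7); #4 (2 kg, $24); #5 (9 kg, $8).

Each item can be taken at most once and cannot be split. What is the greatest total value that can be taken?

Check high-value combinations within 24 kg:
- #1+#2+#4: weight 7+7+2=16, value 23+30+24=77
- #2+#4+#5: weight 7+2+9=18, value 30+24+8=62
- #2+#3+#4: weight 7+14+2=23, value 30+7+24=61
- #1+#2+#5: weight 7+7+9=23, value 23+30+8=61
Best: $77.

$77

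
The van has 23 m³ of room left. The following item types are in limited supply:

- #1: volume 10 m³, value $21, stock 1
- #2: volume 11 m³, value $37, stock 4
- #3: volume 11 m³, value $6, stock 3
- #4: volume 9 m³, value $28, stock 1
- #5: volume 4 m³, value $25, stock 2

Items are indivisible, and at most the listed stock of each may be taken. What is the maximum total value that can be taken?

Top feasible selections:
- 1×#2 + 2×#5: volume 19, value 87
- 1×#4 + 2×#5: volume 17, value 78
Best: $87.

$87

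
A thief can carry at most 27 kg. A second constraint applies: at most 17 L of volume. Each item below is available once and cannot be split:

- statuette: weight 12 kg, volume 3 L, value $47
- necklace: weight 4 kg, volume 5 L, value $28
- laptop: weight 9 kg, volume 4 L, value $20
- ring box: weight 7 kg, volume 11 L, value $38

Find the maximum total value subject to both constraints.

Feasible sets respecting both limits:
- statuette+necklace+laptop: weight 25, volume 12, value 95
- statuette+ring box: weight 19, volume 14, value 85
- statuette+necklace: weight 16, volume 8, value 75
- statuette+laptop: weight 21, volume 7, value 67
Best: $95.

$95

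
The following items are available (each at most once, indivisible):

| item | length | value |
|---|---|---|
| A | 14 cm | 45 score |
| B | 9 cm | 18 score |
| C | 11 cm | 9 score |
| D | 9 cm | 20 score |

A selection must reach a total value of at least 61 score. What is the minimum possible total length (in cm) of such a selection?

Subsets with value ≥ 61, sorted by total length:
- A+D: length 23, value 65
- A+B: length 23, value 63
Minimum length: 23 cm.

23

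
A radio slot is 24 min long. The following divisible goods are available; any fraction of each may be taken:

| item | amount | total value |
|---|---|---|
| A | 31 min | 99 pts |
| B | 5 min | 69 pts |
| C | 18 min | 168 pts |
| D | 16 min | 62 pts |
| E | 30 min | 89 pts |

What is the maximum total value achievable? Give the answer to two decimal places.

Take in order of value per unit:
- B (69/5 per unit): all 5 → value 69, running total 69.00
- C (168/18 per unit): all 18 → value 168, running total 237.00
- D (62/16 per unit): 1 of 16 → value 1×62/16 = 3.8750, running total 240.88
Total 240.88.

240.88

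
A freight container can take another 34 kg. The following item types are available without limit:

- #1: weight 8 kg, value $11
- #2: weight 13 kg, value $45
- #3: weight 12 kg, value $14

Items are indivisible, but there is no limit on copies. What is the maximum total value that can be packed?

$101

Best value-per-unit is #2 at 45/13; filling with it alone gives 2×45 = 90.
Optimal mix: 1×#1 + 2×#2 → weight 34, value 101.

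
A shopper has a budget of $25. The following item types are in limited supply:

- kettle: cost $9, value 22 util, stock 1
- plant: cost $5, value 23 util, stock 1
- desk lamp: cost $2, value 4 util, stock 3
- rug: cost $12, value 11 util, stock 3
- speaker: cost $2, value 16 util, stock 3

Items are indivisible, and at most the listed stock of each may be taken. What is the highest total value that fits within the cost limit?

Top feasible selections:
- 1×kettle + 1×plant + 2×desk lamp + 3×speaker: cost 24, value 101
- 1×kettle + 1×plant + 1×desk lamp + 3×speaker: cost 22, value 97
- 1×kettle + 1×plant + 3×speaker: cost 20, value 93
Best: 101 util.

101 util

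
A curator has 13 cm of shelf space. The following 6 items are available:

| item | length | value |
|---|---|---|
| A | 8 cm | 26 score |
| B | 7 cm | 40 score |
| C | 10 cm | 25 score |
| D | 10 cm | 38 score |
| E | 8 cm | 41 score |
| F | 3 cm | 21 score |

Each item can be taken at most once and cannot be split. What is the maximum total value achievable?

62 score

This is a 0/1 knapsack; check combinations near the capacity.
- E+F: length 8+3=11, value 41+21=62
- B+F: length 7+3=10, value 40+21=61
- D+F: length 10+3=13, value 38+21=59
Best: 62 score.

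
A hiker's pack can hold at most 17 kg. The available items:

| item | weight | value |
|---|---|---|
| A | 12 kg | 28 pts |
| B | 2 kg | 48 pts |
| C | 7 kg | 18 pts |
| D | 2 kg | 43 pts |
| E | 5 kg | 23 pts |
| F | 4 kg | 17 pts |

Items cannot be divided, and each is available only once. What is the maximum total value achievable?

132 pts

Check high-value combinations within 17 kg:
- B+C+D+E: weight 2+7+2+5=16, value 48+18+43+23=132
- B+D+E+F: weight 2+2+5+4=13, value 48+43+23+17=131
- B+C+D+F: weight 2+7+2+4=15, value 48+18+43+17=126
- A+B+D: weight 12+2+2=16, value 28+48+43=119
- B+D+E: weight 2+2+5=9, value 48+43+23=114
Best: 132 pts.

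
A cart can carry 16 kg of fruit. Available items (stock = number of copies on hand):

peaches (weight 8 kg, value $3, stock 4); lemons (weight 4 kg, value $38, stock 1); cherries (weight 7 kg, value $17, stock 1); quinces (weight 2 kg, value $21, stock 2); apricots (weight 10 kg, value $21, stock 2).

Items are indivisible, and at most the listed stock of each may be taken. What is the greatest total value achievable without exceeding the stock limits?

Best selections within weight 16 and stock limits:
- 1×lemons + 1×cherries + 2×quinces: weight 15, value 97
- 1×peaches + 1×lemons + 2×quinces: weight 16, value 83
- 1×lemons + 2×quinces: weight 8, value 80
Best: $97.

$97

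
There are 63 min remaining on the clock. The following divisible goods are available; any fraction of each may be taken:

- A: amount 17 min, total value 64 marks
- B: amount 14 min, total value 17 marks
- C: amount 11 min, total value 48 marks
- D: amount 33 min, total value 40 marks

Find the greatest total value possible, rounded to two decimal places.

154.45

Take in order of value per unit:
- C (48/11 per unit): all 11 → value 48, running total 48.00
- A (64/17 per unit): all 17 → value 64, running total 112.00
- B (17/14 per unit): all 14 → value 17, running total 129.00
- D (40/33 per unit): 21 of 33 → value 21×40/33 = 25.4545, running total 154.45
Total 154.45.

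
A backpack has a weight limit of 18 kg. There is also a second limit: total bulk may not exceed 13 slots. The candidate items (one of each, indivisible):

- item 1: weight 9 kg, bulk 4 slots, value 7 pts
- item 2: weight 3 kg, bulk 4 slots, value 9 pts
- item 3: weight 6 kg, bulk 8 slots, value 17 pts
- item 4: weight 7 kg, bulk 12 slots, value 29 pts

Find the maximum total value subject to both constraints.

Feasible sets respecting both limits:
- item 4: weight 7, bulk 12, value 29
- item 2+item 3: weight 9, bulk 12, value 26
- item 1+item 3: weight 15, bulk 12, value 24
Best: 29 pts.

29 pts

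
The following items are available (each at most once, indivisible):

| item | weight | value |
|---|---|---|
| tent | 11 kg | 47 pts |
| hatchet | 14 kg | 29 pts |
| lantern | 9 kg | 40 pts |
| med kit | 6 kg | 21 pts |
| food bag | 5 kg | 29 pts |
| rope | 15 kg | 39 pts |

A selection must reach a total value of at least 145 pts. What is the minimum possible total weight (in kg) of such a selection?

Subsets with value ≥ 145, sorted by total weight:
- tent+hatchet+lantern+food bag: weight 39, value 145
- tent+lantern+food bag+rope: weight 40, value 155
- tent+lantern+med kit+rope: weight 41, value 147
- tent+hatchet+lantern+med kit+food bag: weight 45, value 166
Minimum weight: 39 kg.

39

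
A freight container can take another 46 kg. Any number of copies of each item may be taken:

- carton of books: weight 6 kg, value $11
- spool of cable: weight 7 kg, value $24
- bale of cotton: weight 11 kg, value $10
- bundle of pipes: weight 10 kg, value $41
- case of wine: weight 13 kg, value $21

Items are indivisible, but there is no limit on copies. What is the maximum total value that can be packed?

$175

Best value-per-unit is bundle of pipes at 41/10; filling with it alone gives 4×41 = 164.
Optimal mix: 1×carton of books + 4×bundle of pipes → weight 46, value 175.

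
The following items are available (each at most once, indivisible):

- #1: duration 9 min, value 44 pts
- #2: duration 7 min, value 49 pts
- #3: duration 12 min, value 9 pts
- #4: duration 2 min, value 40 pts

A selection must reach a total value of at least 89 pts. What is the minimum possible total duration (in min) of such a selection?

9

Subsets with value ≥ 89, sorted by total duration:
- #2+#4: duration 9, value 89
- #1+#2: duration 16, value 93
- #1+#2+#4: duration 18, value 133
Minimum duration: 9 min.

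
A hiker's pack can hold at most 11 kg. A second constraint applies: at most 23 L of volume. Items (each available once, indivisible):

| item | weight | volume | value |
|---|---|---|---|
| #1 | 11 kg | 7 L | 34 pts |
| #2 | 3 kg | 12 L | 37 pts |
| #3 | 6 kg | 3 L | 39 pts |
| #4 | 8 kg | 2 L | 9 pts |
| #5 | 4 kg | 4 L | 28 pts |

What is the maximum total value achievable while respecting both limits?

Feasible sets respecting both limits:
- #2+#3: weight 9, volume 15, value 76
- #3+#5: weight 10, volume 7, value 67
- #2+#5: weight 7, volume 16, value 65
- #2+#4: weight 11, volume 14, value 46
Best: 76 pts.

76 pts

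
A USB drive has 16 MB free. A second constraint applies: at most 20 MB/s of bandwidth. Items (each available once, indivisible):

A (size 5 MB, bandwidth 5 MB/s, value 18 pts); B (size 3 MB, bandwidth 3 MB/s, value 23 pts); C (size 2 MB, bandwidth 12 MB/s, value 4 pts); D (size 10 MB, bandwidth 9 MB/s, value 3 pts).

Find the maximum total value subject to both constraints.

45 pts

Feasible sets respecting both limits:
- A+B+C: size 10, bandwidth 20, value 45
- A+B: size 8, bandwidth 8, value 41
- B+C: size 5, bandwidth 15, value 27
Best: 45 pts.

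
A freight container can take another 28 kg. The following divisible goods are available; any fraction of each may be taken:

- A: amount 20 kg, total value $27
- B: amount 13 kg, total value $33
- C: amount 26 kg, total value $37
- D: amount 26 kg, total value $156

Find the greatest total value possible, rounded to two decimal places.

161.08

Take in order of value per unit:
- D (156/26 per unit): all 26 → value 156, running total 156.00
- B (33/13 per unit): 2 of 13 → value 2×33/13 = 5.0769, running total 161.08
Total 161.08.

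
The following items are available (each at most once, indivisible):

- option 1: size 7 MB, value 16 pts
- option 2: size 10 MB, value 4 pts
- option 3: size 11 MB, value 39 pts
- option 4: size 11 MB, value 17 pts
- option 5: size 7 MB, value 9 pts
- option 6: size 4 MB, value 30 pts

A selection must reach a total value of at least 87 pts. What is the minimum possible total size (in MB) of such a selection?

Subsets with value ≥ 87, sorted by total size:
- option 1+option 3+option 5+option 6: size 29, value 94
- option 1+option 2+option 3+option 6: size 32, value 89
- option 1+option 3+option 4+option 6: size 33, value 102
- option 3+option 4+option 5+option 6: size 33, value 95
Minimum size: 29 MB.

29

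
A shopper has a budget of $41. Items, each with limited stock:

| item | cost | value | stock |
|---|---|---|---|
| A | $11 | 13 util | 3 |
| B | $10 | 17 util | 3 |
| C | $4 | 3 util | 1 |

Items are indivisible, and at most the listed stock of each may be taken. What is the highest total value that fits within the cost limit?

Top feasible selections:
- 1×A + 3×B: cost 41, value 64
- 3×B + 1×C: cost 34, value 54
Best: 64 util.

64 util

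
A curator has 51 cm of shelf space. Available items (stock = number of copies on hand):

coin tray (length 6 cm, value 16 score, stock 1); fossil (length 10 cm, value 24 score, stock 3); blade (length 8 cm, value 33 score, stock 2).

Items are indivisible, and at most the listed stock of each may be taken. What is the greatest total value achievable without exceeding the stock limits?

138 score

Top feasible selections:
- 3×fossil + 2×blade: length 46, value 138
- 1×coin tray + 2×fossil + 2×blade: length 42, value 130
Best: 138 score.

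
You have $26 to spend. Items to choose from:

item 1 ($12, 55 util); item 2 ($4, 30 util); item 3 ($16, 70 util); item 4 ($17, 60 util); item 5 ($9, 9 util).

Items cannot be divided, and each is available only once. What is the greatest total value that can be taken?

Check high-value combinations within $26:
- item 2+item 3: cost 4+16=20, value 30+70=100
- item 1+item 2+item 5: cost 12+4+9=25, value 55+30+9=94
- item 2+item 4: cost 4+17=21, value 30+60=90
- item 1+item 2: cost 12+4=16, value 55+30=85
Best: 100 util.

100 util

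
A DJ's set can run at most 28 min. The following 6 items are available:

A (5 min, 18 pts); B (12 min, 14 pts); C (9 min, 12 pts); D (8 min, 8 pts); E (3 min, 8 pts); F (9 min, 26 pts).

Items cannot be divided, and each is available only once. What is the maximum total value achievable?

64 pts

This is a 0/1 knapsack; check combinations near the capacity.
- A+C+E+F: duration 5+9+3+9=26, value 18+12+8+26=64
- A+D+E+F: duration 5+8+3+9=25, value 18+8+8+26=60
- A+B+F: duration 5+12+9=26, value 18+14+26=58
- A+C+F: duration 5+9+9=23, value 18+12+26=56
- A+E+F: duration 5+3+9=17, value 18+8+26=52
Best: 64 pts.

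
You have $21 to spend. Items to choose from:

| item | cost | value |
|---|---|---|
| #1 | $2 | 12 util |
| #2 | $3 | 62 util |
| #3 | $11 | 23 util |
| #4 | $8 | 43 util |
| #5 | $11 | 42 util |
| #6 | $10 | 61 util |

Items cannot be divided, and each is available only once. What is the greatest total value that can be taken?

166 util

Check high-value combinations within $21:
- #2+#4+#6: cost 3+8+10=21, value 62+43+61=166
- #1+#2+#6: cost 2+3+10=15, value 12+62+61=135
- #2+#6: cost 3+10=13, value 62+61=123
- #1+#2+#4: cost 2+3+8=13, value 12+62+43=117
Best: 166 util.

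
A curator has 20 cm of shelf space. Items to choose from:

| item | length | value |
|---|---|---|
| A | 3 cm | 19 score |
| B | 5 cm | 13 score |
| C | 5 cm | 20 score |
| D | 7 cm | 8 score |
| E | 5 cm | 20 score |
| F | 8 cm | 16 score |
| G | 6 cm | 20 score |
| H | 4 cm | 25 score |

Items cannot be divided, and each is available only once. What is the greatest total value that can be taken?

Check high-value combinations within 20 cm:
- C+E+G+H: length 5+5+6+4=20, value 20+20+20+25=85
- A+C+E+H: length 3+5+5+4=17, value 19+20+20+25=84
- A+C+G+H: length 3+5+6+4=18, value 19+20+20+25=84
- A+E+G+H: length 3+5+6+4=18, value 19+20+20+25=84
Best: 85 score.

85 score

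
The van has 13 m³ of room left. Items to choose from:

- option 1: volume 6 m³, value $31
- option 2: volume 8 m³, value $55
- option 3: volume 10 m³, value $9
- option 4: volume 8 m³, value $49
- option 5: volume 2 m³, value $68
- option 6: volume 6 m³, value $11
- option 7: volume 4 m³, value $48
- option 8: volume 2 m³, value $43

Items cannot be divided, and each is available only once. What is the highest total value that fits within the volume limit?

$166

Check high-value combinations within 13 m³:
- option 2+option 5+option 8: volume 8+2+2=12, value 55+68+43=166
- option 4+option 5+option 8: volume 8+2+2=12, value 49+68+43=160
- option 5+option 7+option 8: volume 2+4+2=8, value 68+48+43=159
- option 1+option 5+option 7: volume 6+2+4=12, value 31+68+48=147
- option 1+option 5+option 8: volume 6+2+2=10, value 31+68+43=142
Best: $166.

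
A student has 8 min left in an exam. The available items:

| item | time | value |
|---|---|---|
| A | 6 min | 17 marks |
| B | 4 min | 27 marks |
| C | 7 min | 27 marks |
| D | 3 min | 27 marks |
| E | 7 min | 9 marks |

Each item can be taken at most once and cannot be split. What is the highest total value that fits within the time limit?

This is a 0/1 knapsack; check combinations near the capacity.
- B+D: time 4+3=7, value 27+27=54
- D: time 3, value 27
- B: time 4, value 27
- C: time 7, value 27
Best: 54 marks.

54 marks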